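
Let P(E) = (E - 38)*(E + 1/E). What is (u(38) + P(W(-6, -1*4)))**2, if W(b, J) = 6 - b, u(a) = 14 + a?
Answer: 2474329/36 ≈ 68731.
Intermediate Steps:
P(E) = (-38 + E)*(E + 1/E)
(u(38) + P(W(-6, -1*4)))**2 = ((14 + 38) + (1 + (6 - 1*(-6))**2 - 38*(6 - 1*(-6)) - 38/(6 - 1*(-6))))**2 = (52 + (1 + (6 + 6)**2 - 38*(6 + 6) - 38/(6 + 6)))**2 = (52 + (1 + 12**2 - 38*12 - 38/12))**2 = (52 + (1 + 144 - 456 - 38*1/12))**2 = (52 + (1 + 144 - 456 - 19/6))**2 = (52 - 1885/6)**2 = (-1573/6)**2 = 2474329/36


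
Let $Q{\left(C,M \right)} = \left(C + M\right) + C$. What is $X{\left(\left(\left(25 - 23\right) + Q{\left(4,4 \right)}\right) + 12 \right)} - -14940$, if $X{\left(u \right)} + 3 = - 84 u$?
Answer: $12753$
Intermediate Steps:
$Q{\left(C,M \right)} = M + 2 C$
$X{\left(u \right)} = -3 - 84 u$
$X{\left(\left(\left(25 - 23\right) + Q{\left(4,4 \right)}\right) + 12 \right)} - -14940 = \left(-3 - 84 \left(\left(\left(25 - 23\right) + \left(4 + 2 \cdot 4\right)\right) + 12\right)\right) - -14940 = \left(-3 - 84 \left(\left(2 + \left(4 + 8\right)\right) + 12\right)\right) + 14940 = \left(-3 - 84 \left(\left(2 + 12\right) + 12\right)\right) + 14940 = \left(-3 - 84 \left(14 + 12\right)\right) + 14940 = \left(-3 - 2184\right) + 14940 = -2187 + 14940 = 12753$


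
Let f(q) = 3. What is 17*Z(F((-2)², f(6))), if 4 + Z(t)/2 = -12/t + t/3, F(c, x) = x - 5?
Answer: 136/3 ≈ 45.333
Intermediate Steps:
F(c, x) = -5 + x
Z(t) = -8 - 24/t + 2*t/3 (Z(t) = -8 + 2*(-12/t + t/3) = -8 + (-24/t + 2*t/3) = -8 - 24/t + 2*t/3)
17*Z(F((-2)², f(6))) = 17*(-8 - 24/(-5 + 3) + 2*(-5 + 3)/3) = 17*(-8 - 24/(-2) + (⅔)*(-2)) = 17*(-8 - 24*(-½) - 4/3) = 17*(-8 + 12 - 4/3) = 17*(8/3) = 136/3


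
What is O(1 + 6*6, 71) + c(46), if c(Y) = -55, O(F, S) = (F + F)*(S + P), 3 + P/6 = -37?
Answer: -12561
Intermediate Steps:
P = -240 (P = -18 + 6*(-37) = -18 - 222 = -240)
O(F, S) = 2*F*(-240 + S) (O(F, S) = (F + F)*(S - 240) = (2*F)*(-240 + S) = 2*F*(-240 + S))
O(1 + 6*6, 71) + c(46) = 2*(1 + 6*6)*(-240 + 71) - 55 = 2*(1 + 36)*(-169) - 55 = 2*37*(-169) - 55 = -12506 - 55 = -12561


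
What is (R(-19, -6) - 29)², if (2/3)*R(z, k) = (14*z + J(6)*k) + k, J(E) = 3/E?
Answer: 779689/4 ≈ 1.9492e+5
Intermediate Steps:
R(z, k) = 21*z + 9*k/4 (R(z, k) = 3*((14*z + (3/6)*k) + k)/2 = 3*((14*z + (3*(⅙))*k) + k)/2 = 3*((14*z + k/2) + k)/2 = 3*((k/2 + 14*z) + k)/2 = 3*(14*z + 3*k/2)/2 = 21*z + 9*k/4)
(R(-19, -6) - 29)² = ((21*(-19) + (9/4)*(-6)) - 29)² = ((-399 - 27/2) - 29)² = (-825/2 - 29)² = (-883/2)² = 779689/4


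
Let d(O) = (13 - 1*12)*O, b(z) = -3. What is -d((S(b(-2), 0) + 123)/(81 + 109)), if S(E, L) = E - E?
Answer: -123/190 ≈ -0.64737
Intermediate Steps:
S(E, L) = 0
d(O) = O (d(O) = (13 - 12)*O = 1*O = O)
-d((S(b(-2), 0) + 123)/(81 + 109)) = -(0 + 123)/(81 + 109) = -123/190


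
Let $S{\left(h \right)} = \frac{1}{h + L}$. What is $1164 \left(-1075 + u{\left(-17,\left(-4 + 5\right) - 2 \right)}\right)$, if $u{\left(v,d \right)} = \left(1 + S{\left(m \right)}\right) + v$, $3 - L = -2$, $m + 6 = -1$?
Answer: $-1270506$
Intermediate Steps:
$m = -7$ ($m = -6 - 1 = -7$)
$L = 5$ ($L = 3 - -2 = 3 + 2 = 5$)
$S{\left(h \right)} = \frac{1}{5 + h}$ ($S{\left(h \right)} = \frac{1}{h + 5} = \frac{1}{5 + h}$)
$u{\left(v,d \right)} = \frac{1}{2} + v$ ($u{\left(v,d \right)} = \left(1 + \frac{1}{5 - 7}\right) + v = \left(1 + \frac{1}{-2}\right) + v = \left(1 - \frac{1}{2}\right) + v = \frac{1}{2} + v$)
$1164 \left(-1075 + u{\left(-17,\left(-4 + 5\right) - 2 \right)}\right) = 1164 \left(-1075 + \left(\frac{1}{2} - 17\right)\right) = 1164 \left(-1075 - \frac{33}{2}\right) = 1164 \left(- \frac{2183}{2}\right) = -1270506$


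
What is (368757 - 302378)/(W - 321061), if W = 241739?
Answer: -66379/79322 ≈ -0.83683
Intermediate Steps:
(368757 - 302378)/(W - 321061) = (368757 - 302378)/(241739 - 321061) = 66379/(-79322) = 66379*(-1/79322) = -66379/79322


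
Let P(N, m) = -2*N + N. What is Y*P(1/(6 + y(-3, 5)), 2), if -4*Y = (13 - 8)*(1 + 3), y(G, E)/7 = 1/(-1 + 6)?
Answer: 25/37 ≈ 0.67568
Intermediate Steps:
y(G, E) = 7/5 (y(G, E) = 7/(-1 + 6) = 7/5)
P(N, m) = -N
Y = -5 (Y = -(13 - 8)*(1 + 3)/4 = -5*4/4 = -¼*20 = -5)
Y*P(1/(6 + y(-3, 5)), 2) = -(-5)/(6 + 7/5) = -(-5)/37/5 = -(-5)*5/37 = -5*(-5/37) = 25/37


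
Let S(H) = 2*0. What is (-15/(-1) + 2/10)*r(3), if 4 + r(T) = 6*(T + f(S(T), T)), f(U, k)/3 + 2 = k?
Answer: 2432/5 ≈ 486.40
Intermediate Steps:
S(H) = 0
f(U, k) = -6 + 3*k
r(T) = -40 + 24*T (r(T) = -4 + 6*(T + (-6 + 3*T)) = -4 + 6*(-6 + 4*T) = -4 + (-36 + 24*T) = -40 + 24*T)
(-15/(-1) + 2/10)*r(3) = (-15/(-1) + 2/10)*(-40 + 24*3) = (-15*(-1) + 2*(1/10))*(-40 + 72) = (15 + 1/5)*32 = (76/5)*32 = 2432/5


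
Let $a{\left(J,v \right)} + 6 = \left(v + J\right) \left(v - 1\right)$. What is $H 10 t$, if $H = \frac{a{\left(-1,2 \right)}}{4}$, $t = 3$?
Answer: $- \frac{75}{2} \approx -37.5$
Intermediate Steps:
$a{\left(J,v \right)} = -6 + \left(-1 + v\right) \left(J + v\right)$ ($a{\left(J,v \right)} = -6 + \left(v + J\right) \left(v - 1\right) = -6 + \left(J + v\right) \left(-1 + v\right) = -6 + \left(-1 + v\right) \left(J + v\right)$)
$H = - \frac{5}{4}$ ($H = \frac{-6 + 2^{2} - -1 - 2 - 2}{4} = \left(-6 + 4 + 1 - 2 - 2\right) \frac{1}{4} = \left(-5\right) \frac{1}{4} = - \frac{5}{4} \approx -1.25$)
$H 10 t = \left(- \frac{5}{4}\right) 10 \cdot 3 = \left(- \frac{25}{2}\right) 3 = - \frac{75}{2}$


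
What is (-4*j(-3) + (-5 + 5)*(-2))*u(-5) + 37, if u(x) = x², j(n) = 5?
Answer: -463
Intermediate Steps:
(-4*j(-3) + (-5 + 5)*(-2))*u(-5) + 37 = (-4*5 + (-5 + 5)*(-2))*(-5)² + 37 = (-20 + 0*(-2))*25 + 37 = (-20 + 0)*25 + 37 = -20*25 + 37 = -500 + 37 = -463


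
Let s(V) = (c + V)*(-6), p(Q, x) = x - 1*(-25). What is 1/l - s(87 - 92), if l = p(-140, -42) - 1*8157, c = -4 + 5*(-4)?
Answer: -1422277/8174 ≈ -174.00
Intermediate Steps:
p(Q, x) = 25 + x (p(Q, x) = x + 25 = 25 + x)
c = -24 (c = -4 - 20 = -24)
l = -8174 (l = (25 - 42) - 1*8157 = -17 - 8157 = -8174)
s(V) = 144 - 6*V (s(V) = (-24 + V)*(-6) = 144 - 6*V)
1/l - s(87 - 92) = 1/(-8174) - (144 - 6*(87 - 92)) = -1/8174 - (144 - 6*(-5)) = -1/8174 - (144 + 30) = -1/8174 - 1*174 = -1/8174 - 174 = -1422277/8174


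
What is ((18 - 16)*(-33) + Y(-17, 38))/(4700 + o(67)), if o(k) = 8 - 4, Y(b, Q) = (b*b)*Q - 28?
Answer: 1361/588 ≈ 2.3146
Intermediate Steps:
Y(b, Q) = -28 + Q*b² (Y(b, Q) = b²*Q - 28 = Q*b² - 28 = -28 + Q*b²)
o(k) = 4
((18 - 16)*(-33) + Y(-17, 38))/(4700 + o(67)) = ((18 - 16)*(-33) + (-28 + 38*(-17)²))/(4700 + 4) = (2*(-33) + (-28 + 38*289))/4704 = (-66 + (-28 + 10982))*(1/4704) = (-66 + 10954)*(1/4704) = 10888*(1/4704) = 1361/588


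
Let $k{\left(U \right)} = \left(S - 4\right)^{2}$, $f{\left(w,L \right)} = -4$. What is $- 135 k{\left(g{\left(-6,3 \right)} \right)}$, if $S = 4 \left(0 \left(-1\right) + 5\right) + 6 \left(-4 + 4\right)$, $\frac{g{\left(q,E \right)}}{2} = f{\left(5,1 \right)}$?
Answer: $-34560$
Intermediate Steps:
$g{\left(q,E \right)} = -8$ ($g{\left(q,E \right)} = 2 \left(-4\right) = -8$)
$S = 20$ ($S = 4 \left(0 + 5\right) + 6 \cdot 0 = 4 \cdot 5 + 0 = 20 + 0 = 20$)
$k{\left(U \right)} = 256$ ($k{\left(U \right)} = \left(20 - 4\right)^{2} = 16^{2} = 256$)
$- 135 k{\left(g{\left(-6,3 \right)} \right)} = \left(-135\right) 256 = -34560$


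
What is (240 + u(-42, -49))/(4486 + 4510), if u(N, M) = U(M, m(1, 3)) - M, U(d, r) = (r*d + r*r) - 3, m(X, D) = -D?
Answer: 17/346 ≈ 0.049133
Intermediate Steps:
U(d, r) = -3 + r² + d*r (U(d, r) = (d*r + r²) - 3 = (r² + d*r) - 3 = -3 + r² + d*r)
u(N, M) = 6 - 4*M (u(N, M) = (-3 + (-1*3)² + M*(-1*3)) - M = (-3 + (-3)² + M*(-3)) - M = (-3 + 9 - 3*M) - M = (6 - 3*M) - M = 6 - 4*M)
(240 + u(-42, -49))/(4486 + 4510) = (240 + (6 - 4*(-49)))/(4486 + 4510) = (240 + (6 + 196))/8996 = (240 + 202)*(1/8996) = 442*(1/8996) = 17/346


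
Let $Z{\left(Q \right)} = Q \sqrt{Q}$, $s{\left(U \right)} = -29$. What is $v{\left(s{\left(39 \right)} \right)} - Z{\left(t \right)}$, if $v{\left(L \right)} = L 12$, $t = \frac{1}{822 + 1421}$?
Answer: $-348 - \frac{\sqrt{2243}}{5031049} \approx -348.0$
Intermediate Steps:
$t = \frac{1}{2243} \approx 0.00044583$
$v{\left(L \right)} = 12 L$
$Z{\left(Q \right)} = Q^{\frac{3}{2}}$
$v{\left(s{\left(39 \right)} \right)} - Z{\left(t \right)} = 12 \left(-29\right) - \left(\frac{1}{2243}\right)^{\frac{3}{2}} = -348 - \frac{\sqrt{2243}}{5031049}$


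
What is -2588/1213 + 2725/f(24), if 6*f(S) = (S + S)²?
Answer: 2311633/465792 ≈ 4.9628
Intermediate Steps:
f(S) = 2*S²/3 (f(S) = (S + S)²/6 = (2*S)²/6 = (4*S²)/6 = 2*S²/3)
-2588/1213 + 2725/f(24) = -2588/1213 + 2725/(((⅔)*24²)) = -2588*1/1213 + 2725/(((⅔)*576)) = -2588/1213 + 2725/384 = 2311633/465792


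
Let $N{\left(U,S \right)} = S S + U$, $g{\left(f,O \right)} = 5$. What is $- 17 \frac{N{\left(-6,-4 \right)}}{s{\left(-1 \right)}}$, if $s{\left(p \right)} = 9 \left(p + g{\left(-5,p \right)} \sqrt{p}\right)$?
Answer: $\frac{85}{117} + \frac{425 i}{117} \approx 0.7265 + 3.6325 i$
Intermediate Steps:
$N{\left(U,S \right)} = U + S^{2}$ ($N{\left(U,S \right)} = S^{2} + U = U + S^{2}$)
$s{\left(p \right)} = 9 p + 45 \sqrt{p}$ ($s{\left(p \right)} = 9 \left(p + 5 \sqrt{p}\right) = 9 p + 45 \sqrt{p}$)
$- 17 \frac{N{\left(-6,-4 \right)}}{s{\left(-1 \right)}} = - 17 \frac{-6 + \left(-4\right)^{2}}{9 \left(-1\right) + 45 \sqrt{-1}} = - 17 \frac{-6 + 16}{-9 + 45 i} = - 17 \cdot 10 \frac{-9 - 45 i}{2106} = - 17 \frac{5 \left(-9 - 45 i\right)}{1053} = - \frac{85 \left(-9 - 45 i\right)}{1053}$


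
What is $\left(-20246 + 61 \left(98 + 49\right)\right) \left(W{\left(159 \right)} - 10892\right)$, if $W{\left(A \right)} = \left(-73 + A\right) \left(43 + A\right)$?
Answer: $-73087920$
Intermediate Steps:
$\left(-20246 + 61 \left(98 + 49\right)\right) \left(W{\left(159 \right)} - 10892\right) = \left(-20246 + 61 \left(98 + 49\right)\right) \left(\left(-3139 + 159^{2} - 4770\right) - 10892\right) = \left(-20246 + 61 \cdot 147\right) \left(\left(-3139 + 25281 - 4770\right) - 10892\right) = \left(-20246 + 8967\right) \left(17372 - 10892\right) = \left(-11279\right) 6480 = -73087920$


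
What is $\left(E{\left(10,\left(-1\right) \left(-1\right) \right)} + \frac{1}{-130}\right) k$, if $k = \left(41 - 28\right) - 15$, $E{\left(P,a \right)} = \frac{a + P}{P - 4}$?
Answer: $- \frac{712}{195} \approx -3.6513$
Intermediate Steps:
$E{\left(P,a \right)} = \frac{P + a}{-4 + P}$
$k = -2$ ($k = 13 - 15 = -2$)
$\left(E{\left(10,\left(-1\right) \left(-1\right) \right)} + \frac{1}{-130}\right) k = \left(\frac{10 - -1}{-4 + 10} + \frac{1}{-130}\right) \left(-2\right) = \left(\frac{10 + 1}{6} - \frac{1}{130}\right) \left(-2\right) = \left(\frac{1}{6} \cdot 11 - \frac{1}{130}\right) \left(-2\right) = \left(\frac{11}{6} - \frac{1}{130}\right) \left(-2\right) = \frac{356}{195} \left(-2\right) = - \frac{712}{195}$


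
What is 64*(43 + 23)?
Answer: 4224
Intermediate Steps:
64*(43 + 23) = 64*66 = 4224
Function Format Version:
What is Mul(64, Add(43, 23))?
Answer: 4224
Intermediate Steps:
Mul(64, Add(43, 23)) = Mul(64, 66) = 4224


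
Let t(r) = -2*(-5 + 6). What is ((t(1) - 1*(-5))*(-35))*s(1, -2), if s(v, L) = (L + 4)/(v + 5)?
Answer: -35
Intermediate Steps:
t(r) = -2 (t(r) = -2*1 = -2)
s(v, L) = (4 + L)/(5 + v)
((t(1) - 1*(-5))*(-35))*s(1, -2) = ((-2 - 1*(-5))*(-35))*((4 - 2)/(5 + 1)) = ((-2 + 5)*(-35))*(2/6) = (3*(-35))*((⅙)*2) = -105*⅓ = -35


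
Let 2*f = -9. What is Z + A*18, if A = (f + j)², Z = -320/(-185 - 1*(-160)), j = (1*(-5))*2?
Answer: 37973/10 ≈ 3797.3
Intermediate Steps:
f = -9/2 (f = (½)*(-9) = -9/2 ≈ -4.5000)
j = -10 (j = -5*2 = -10)
Z = 64/5 (Z = -320/(-185 + 160) = -320/(-25) = -320*(-1/25) = 64/5 ≈ 12.800)
A = 841/4 (A = (-9/2 - 10)² = (-29/2)² = 841/4 ≈ 210.25)
Z + A*18 = 64/5 + (841/4)*18 = 64/5 + 7569/2 = 37973/10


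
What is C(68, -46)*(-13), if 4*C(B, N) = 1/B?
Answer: -13/272 ≈ -0.047794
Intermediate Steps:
C(B, N) = 1/(4*B)
C(68, -46)*(-13) = ((1/4)/68)*(-13) = ((1/4)*(1/68))*(-13) = (1/272)*(-13) = -13/272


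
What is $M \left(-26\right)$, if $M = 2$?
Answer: $-52$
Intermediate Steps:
$M \left(-26\right) = 2 \left(-26\right) = -52$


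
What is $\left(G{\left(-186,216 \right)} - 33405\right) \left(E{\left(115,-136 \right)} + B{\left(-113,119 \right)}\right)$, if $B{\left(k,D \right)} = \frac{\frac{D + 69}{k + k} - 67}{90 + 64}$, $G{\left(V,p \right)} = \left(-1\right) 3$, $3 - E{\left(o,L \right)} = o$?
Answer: $\frac{4669219008}{1243} \approx 3.7564 \cdot 10^{6}$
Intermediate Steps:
$E{\left(o,L \right)} = 3 - o$
$G{\left(V,p \right)} = -3$
$B{\left(k,D \right)} = - \frac{67}{154} + \frac{69 + D}{308 k}$ ($B{\left(k,D \right)} = \frac{\frac{69 + D}{2 k} - 67}{154} = \left(\left(69 + D\right) \frac{1}{2 k} - 67\right) \frac{1}{154} = \left(\frac{69 + D}{2 k} - 67\right) \frac{1}{154} = \left(-67 + \frac{69 + D}{2 k}\right) \frac{1}{154} = - \frac{67}{154} + \frac{69 + D}{308 k}$)
$\left(G{\left(-186,216 \right)} - 33405\right) \left(E{\left(115,-136 \right)} + B{\left(-113,119 \right)}\right) = \left(-3 - 33405\right) \left(\left(3 - 115\right) + \frac{69 + 119 - -15142}{308 \left(-113\right)}\right) = - 33408 \left(\left(3 - 115\right) + \frac{1}{308} \left(- \frac{1}{113}\right) \left(69 + 119 + 15142\right)\right) = - 33408 \left(-112 + \frac{1}{308} \left(- \frac{1}{113}\right) 15330\right) = - 33408 \left(-112 - \frac{1095}{2486}\right) = \left(-33408\right) \left(- \frac{279527}{2486}\right) = \frac{4669219008}{1243}$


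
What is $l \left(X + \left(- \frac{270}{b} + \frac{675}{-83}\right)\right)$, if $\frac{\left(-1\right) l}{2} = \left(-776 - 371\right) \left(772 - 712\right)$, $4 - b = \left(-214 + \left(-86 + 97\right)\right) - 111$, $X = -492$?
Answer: $- \frac{303333509520}{4399} \approx -6.8955 \cdot 10^{7}$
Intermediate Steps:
$b = 318$ ($b = 4 - \left(\left(-214 + \left(-86 + 97\right)\right) - 111\right) = 4 - \left(\left(-214 + 11\right) - 111\right) = 4 - \left(-203 - 111\right) = 4 - -314 = 4 + 314 = 318$)
$l = 137640$ ($l = - 2 \left(-776 - 371\right) \left(772 - 712\right) = - 2 \left(\left(-1147\right) 60\right) = \left(-2\right) \left(-68820\right) = 137640$)
$l \left(X + \left(- \frac{270}{b} + \frac{675}{-83}\right)\right) = 137640 \left(-492 + \left(- \frac{270}{318} + \frac{675}{-83}\right)\right) = 137640 \left(-492 + \left(\left(-270\right) \frac{1}{318} + 675 \left(- \frac{1}{83}\right)\right)\right) = 137640 \left(-492 - \frac{39510}{4399}\right) = 137640 \left(- \frac{2203818}{4399}\right) = - \frac{303333509520}{4399}$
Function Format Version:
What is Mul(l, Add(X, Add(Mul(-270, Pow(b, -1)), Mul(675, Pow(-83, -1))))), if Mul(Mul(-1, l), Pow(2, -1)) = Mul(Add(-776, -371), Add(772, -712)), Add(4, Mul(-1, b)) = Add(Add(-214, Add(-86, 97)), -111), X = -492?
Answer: Rational(-303333509520, 4399) ≈ -6.8955e+7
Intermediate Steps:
b = 318 (b = Add(4, Mul(-1, Add(Add(-214, Add(-86, 97)), -111))) = Add(4, Mul(-1, Add(Add(-214, 11), -111))) = Add(4, Mul(-1, Add(-203, -111))) = Add(4, Mul(-1, -314)) = Add(4, 314) = 318)
l = 137640 (l = Mul(-2, Mul(Add(-776, -371), Add(772, -712))) = Mul(-2, Mul(-1147, 60)) = Mul(-2, -68820) = 137640)
Mul(l, Add(X, Add(Mul(-270, Pow(b, -1)), Mul(675, Pow(-83, -1))))) = Mul(137640, Add(-492, Add(Mul(-270, Pow(318, -1)), Mul(675, Pow(-83, -1))))) = Mul(137640, Add(-492, Add(Mul(-270, Rational(1, 318)), Mul(675, Rational(-1, 83))))) = Mul(137640, Add(-492, Add(Rational(-45, 53), Rational(-675, 83)))) = Mul(137640, Add(-492, Rational(-39510, 4399))) = Mul(137640, Rational(-2203818, 4399)) = Rational(-303333509520, 4399)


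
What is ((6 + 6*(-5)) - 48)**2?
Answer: 5184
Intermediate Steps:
((6 + 6*(-5)) - 48)**2 = ((6 - 30) - 48)**2 = (-24 - 48)**2 = (-72)**2 = 5184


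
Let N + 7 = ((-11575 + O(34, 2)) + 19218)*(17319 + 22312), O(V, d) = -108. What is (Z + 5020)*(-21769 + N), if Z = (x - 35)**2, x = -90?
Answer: 6164551766805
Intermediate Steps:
Z = 15625 (Z = (-90 - 35)**2 = (-125)**2 = 15625)
N = 298619578 (N = -7 + ((-11575 - 108) + 19218)*(17319 + 22312) = -7 + (-11683 + 19218)*39631 = -7 + 7535*39631 = -7 + 298619585 = 298619578)
(Z + 5020)*(-21769 + N) = (15625 + 5020)*(-21769 + 298619578) = 20645*298597809 = 6164551766805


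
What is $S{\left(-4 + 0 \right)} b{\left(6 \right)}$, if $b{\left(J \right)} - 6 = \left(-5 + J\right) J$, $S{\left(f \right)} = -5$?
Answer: $-60$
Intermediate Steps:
$b{\left(J \right)} = 6 + J \left(-5 + J\right)$ ($b{\left(J \right)} = 6 + \left(-5 + J\right) J = 6 + J \left(-5 + J\right)$)
$S{\left(-4 + 0 \right)} b{\left(6 \right)} = - 5 \left(6 + 6^{2} - 30\right) = - 5 \left(6 + 36 - 30\right) = \left(-5\right) 12 = -60$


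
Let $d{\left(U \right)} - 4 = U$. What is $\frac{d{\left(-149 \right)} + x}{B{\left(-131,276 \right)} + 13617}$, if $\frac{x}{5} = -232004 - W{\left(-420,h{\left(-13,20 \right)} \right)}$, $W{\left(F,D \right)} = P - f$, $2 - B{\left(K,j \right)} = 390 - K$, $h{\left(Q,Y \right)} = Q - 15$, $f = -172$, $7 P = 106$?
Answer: $- \frac{2709235}{30562} \approx -88.647$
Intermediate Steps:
$P = \frac{106}{7}$ ($P = \frac{1}{7} \cdot 106 = \frac{106}{7} \approx 15.143$)
$h{\left(Q,Y \right)} = -15 + Q$
$B{\left(K,j \right)} = -388 + K$ ($B{\left(K,j \right)} = 2 - \left(390 - K\right) = 2 + \left(-390 + K\right) = -388 + K$)
$d{\left(U \right)} = 4 + U$
$W{\left(F,D \right)} = \frac{1310}{7}$ ($W{\left(F,D \right)} = \frac{106}{7} - -172 = \frac{106}{7} + 172 = \frac{1310}{7}$)
$x = - \frac{8126690}{7}$ ($x = 5 \left(-232004 - \frac{1310}{7}\right) = 5 \left(- \frac{1625338}{7}\right) = - \frac{8126690}{7} \approx -1.161 \cdot 10^{6}$)
$\frac{d{\left(-149 \right)} + x}{B{\left(-131,276 \right)} + 13617} = \frac{\left(4 - 149\right) - \frac{8126690}{7}}{\left(-388 - 131\right) + 13617} = \frac{-145 - \frac{8126690}{7}}{-519 + 13617} = - \frac{8127705}{7 \cdot 13098} = \left(- \frac{8127705}{7}\right) \frac{1}{13098} = - \frac{2709235}{30562}$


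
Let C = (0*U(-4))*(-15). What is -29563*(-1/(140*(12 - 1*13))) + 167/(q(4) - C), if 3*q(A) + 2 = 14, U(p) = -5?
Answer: -11859/70 ≈ -169.41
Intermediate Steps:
q(A) = 4 (q(A) = -⅔ + (⅓)*14 = -⅔ + 14/3 = 4)
C = 0 (C = (0*(-5))*(-15) = 0*(-15) = 0)
-29563*(-1/(140*(12 - 1*13))) + 167/(q(4) - C) = -29563*(-1/(140*(12 - 1*13))) + 167/(4 - 1*0) = -29563*(-1/(140*(12 - 13))) + 167/(4 + 0) = -29563/(-10*(-1)*14) + 167/4 = -29563/(10*14) + 167*(¼) = -29563/140 + 167/4 = -11859/70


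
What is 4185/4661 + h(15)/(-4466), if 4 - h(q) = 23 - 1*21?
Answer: 9340444/10408013 ≈ 0.89743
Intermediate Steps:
h(q) = 2 (h(q) = 4 - (23 - 1*21) = 4 - (23 - 21) = 4 - 1*2 = 4 - 2 = 2)
4185/4661 + h(15)/(-4466) = 4185/4661 + 2/(-4466) = 4185*(1/4661) + 2*(-1/4466) = 4185/4661 - 1/2233 = 9340444/10408013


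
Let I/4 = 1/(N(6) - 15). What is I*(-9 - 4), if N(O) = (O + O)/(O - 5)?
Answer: 52/3 ≈ 17.333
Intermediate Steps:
N(O) = 2*O/(-5 + O) (N(O) = (2*O)/(-5 + O) = 2*O/(-5 + O))
I = -4/3 (I = 4/(2*6/(-5 + 6) - 15) = 4/(2*6/1 - 15) = 4/(2*6*1 - 15) = 4/(12 - 15) = 4/(-3) = 4*(-1/3) = -4/3 ≈ -1.3333)
I*(-9 - 4) = -4*(-9 - 4)/3 = -4/3*(-13) = 52/3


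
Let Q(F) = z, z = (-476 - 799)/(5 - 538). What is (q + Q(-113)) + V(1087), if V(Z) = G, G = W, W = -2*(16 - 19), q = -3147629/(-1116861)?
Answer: 6673405510/595286913 ≈ 11.210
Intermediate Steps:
q = 3147629/1116861 (q = -3147629*(-1/1116861) = 3147629/1116861 ≈ 2.8183)
W = 6 (W = -2*(-3) = 6)
z = 1275/533 (z = -1275/(-533) = -1275*(-1/533) = 1275/533 ≈ 2.3921)
G = 6
V(Z) = 6
Q(F) = 1275/533
(q + Q(-113)) + V(1087) = (3147629/1116861 + 1275/533) + 6 = 3101684032/595286913 + 6 = 6673405510/595286913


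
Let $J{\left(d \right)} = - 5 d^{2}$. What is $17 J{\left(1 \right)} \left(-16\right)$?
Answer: $1360$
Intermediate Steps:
$17 J{\left(1 \right)} \left(-16\right) = 17 \left(- 5 \cdot 1^{2}\right) \left(-16\right) = 17 \left(\left(-5\right) 1\right) \left(-16\right) = 17 \left(-5\right) \left(-16\right) = \left(-85\right) \left(-16\right) = 1360$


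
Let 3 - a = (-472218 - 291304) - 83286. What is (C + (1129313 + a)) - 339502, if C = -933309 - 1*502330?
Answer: 200983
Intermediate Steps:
a = 846811 (a = 3 - ((-472218 - 291304) - 83286) = 3 - (-763522 - 83286) = 3 - 1*(-846808) = 3 + 846808 = 846811)
C = -1435639 (C = -933309 - 502330 = -1435639)
(C + (1129313 + a)) - 339502 = (-1435639 + (1129313 + 846811)) - 339502 = (-1435639 + 1976124) - 339502 = 540485 - 339502 = 200983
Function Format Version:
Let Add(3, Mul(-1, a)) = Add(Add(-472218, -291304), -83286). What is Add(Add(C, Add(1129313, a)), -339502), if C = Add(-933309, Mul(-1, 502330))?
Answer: 200983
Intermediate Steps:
a = 846811 (a = Add(3, Mul(-1, Add(Add(-472218, -291304), -83286))) = Add(3, Mul(-1, Add(-763522, -83286))) = Add(3, Mul(-1, -846808)) = Add(3, 846808) = 846811)
C = -1435639 (C = Add(-933309, -502330) = -1435639)
Add(Add(C, Add(1129313, a)), -339502) = Add(Add(-1435639, Add(1129313, 846811)), -339502) = Add(Add(-1435639, 1976124), -339502) = Add(540485, -339502) = 200983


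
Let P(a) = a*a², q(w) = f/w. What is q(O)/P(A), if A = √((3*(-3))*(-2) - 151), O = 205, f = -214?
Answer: -214*I*√133/3626245 ≈ -0.00068059*I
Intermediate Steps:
q(w) = -214/w
A = I*√133 (A = √(-9*(-2) - 151) = √(18 - 151) = √(-133) = I*√133 ≈ 11.533*I)
P(a) = a³
q(O)/P(A) = (-214/205)/((I*√133)³) = (-214*1/205)/((-133*I*√133)) = -214*I*√133/3626245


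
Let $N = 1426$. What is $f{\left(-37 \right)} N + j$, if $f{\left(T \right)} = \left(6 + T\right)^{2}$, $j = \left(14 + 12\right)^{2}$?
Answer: $1371062$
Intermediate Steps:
$j = 676$ ($j = 26^{2} = 676$)
$f{\left(-37 \right)} N + j = \left(6 - 37\right)^{2} \cdot 1426 + 676 = \left(-31\right)^{2} \cdot 1426 + 676 = 961 \cdot 1426 + 676 = 1370386 + 676 = 1371062$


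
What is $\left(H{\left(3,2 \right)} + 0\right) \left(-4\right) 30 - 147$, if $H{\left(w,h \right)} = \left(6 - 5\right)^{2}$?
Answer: $-267$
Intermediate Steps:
$H{\left(w,h \right)} = 1$ ($H{\left(w,h \right)} = 1^{2} = 1$)
$\left(H{\left(3,2 \right)} + 0\right) \left(-4\right) 30 - 147 = \left(1 + 0\right) \left(-4\right) 30 - 147 = 1 \left(-4\right) 30 - 147 = \left(-4\right) 30 - 147 = -120 - 147 = -267$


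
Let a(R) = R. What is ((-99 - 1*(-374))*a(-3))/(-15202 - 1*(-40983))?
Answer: -825/25781 ≈ -0.032000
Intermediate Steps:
((-99 - 1*(-374))*a(-3))/(-15202 - 1*(-40983)) = ((-99 - 1*(-374))*(-3))/(-15202 - 1*(-40983)) = ((-99 + 374)*(-3))/(-15202 + 40983) = (275*(-3))/25781 = -825*1/25781 = -825/25781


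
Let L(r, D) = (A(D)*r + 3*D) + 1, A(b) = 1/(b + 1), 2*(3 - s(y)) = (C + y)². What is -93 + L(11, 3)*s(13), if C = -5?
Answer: -1851/4 ≈ -462.75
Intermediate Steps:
s(y) = 3 - (-5 + y)²/2
A(b) = 1/(1 + b)
L(r, D) = 1 + 3*D + r/(1 + D) (L(r, D) = (r/(1 + D) + 3*D) + 1 = (3*D + r/(1 + D)) + 1 = 1 + 3*D + r/(1 + D))
-93 + L(11, 3)*s(13) = -93 + ((11 + (1 + 3)*(1 + 3*3))/(1 + 3))*(3 - (-5 + 13)²/2) = -93 + ((11 + 4*(1 + 9))/4)*(3 - ½*8²) = -93 + ((11 + 4*10)/4)*(3 - ½*64) = -93 + ((11 + 40)/4)*(3 - 32) = -93 + ((¼)*51)*(-29) = -93 + (51/4)*(-29) = -93 - 1479/4 = -1851/4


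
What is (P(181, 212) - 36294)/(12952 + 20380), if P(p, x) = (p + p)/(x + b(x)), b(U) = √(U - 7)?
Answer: -811840261/745620174 - 181*√205/745620174 ≈ -1.0888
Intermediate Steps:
b(U) = √(-7 + U)
P(p, x) = 2*p/(x + √(-7 + x)) (P(p, x) = (p + p)/(x + √(-7 + x)) = (2*p)/(x + √(-7 + x)) = 2*p/(x + √(-7 + x)))
(P(181, 212) - 36294)/(12952 + 20380) = (2*181/(212 + √(-7 + 212)) - 36294)/(12952 + 20380) = (2*181/(212 + √205) - 36294)/33332 = (362/(212 + √205) - 36294)*(1/33332) = (-36294 + 362/(212 + √205))*(1/33332) = -18147/16666 + 181/(16666*(212 + √205))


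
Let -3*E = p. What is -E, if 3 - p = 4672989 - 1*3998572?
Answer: -674414/3 ≈ -2.2480e+5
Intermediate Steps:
p = -674414 (p = 3 - (4672989 - 1*3998572) = 3 - (4672989 - 3998572) = 3 - 1*674417 = 3 - 674417 = -674414)
E = 674414/3 (E = -⅓*(-674414) = 674414/3 ≈ 2.2480e+5)
-E = -1*674414/3 = -674414/3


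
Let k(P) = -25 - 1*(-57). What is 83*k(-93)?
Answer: 2656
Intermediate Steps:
k(P) = 32 (k(P) = -25 + 57 = 32)
83*k(-93) = 83*32 = 2656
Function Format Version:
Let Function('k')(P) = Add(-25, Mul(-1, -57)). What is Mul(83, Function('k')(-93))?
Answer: 2656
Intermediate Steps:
Function('k')(P) = 32 (Function('k')(P) = Add(-25, 57) = 32)
Mul(83, Function('k')(-93)) = Mul(83, 32) = 2656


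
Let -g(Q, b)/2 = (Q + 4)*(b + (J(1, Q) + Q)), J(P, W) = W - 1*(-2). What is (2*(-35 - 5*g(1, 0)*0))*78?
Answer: -5460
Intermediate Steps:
J(P, W) = 2 + W (J(P, W) = W + 2 = 2 + W)
g(Q, b) = -2*(4 + Q)*(2 + b + 2*Q) (g(Q, b) = -2*(Q + 4)*(b + ((2 + Q) + Q)) = -2*(4 + Q)*(b + (2 + 2*Q)) = -2*(4 + Q)*(2 + b + 2*Q))
(2*(-35 - 5*g(1, 0)*0))*78 = (2*(-35 - 5*(-16 - 20*1 - 8*0 - 4*1**2 - 2*1*0)*0))*78 = (2*(-35 - 5*(-16 - 20 + 0 - 4*1 + 0)*0))*78 = (2*(-35 - 5*(-16 - 20 + 0 - 4 + 0)*0))*78 = (2*(-35 - 5*(-40)*0))*78 = (2*(-35 - (-200)*0))*78 = (2*(-35 - 1*0))*78 = (2*(-35 + 0))*78 = (2*(-35))*78 = -70*78 = -5460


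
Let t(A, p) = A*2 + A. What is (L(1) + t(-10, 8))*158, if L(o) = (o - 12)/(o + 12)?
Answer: -63358/13 ≈ -4873.7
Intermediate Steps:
L(o) = (-12 + o)/(12 + o)
t(A, p) = 3*A (t(A, p) = 2*A + A = 3*A)
(L(1) + t(-10, 8))*158 = ((-12 + 1)/(12 + 1) + 3*(-10))*158 = (-11/13 - 30)*158 = -401/13*158 = -63358/13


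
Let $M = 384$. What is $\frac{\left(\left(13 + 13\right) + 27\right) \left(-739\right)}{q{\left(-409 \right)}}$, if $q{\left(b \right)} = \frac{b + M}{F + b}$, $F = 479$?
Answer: $\frac{548338}{5} \approx 1.0967 \cdot 10^{5}$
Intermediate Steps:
$q{\left(b \right)} = \frac{384 + b}{479 + b}$ ($q{\left(b \right)} = \frac{b + 384}{479 + b} = \frac{384 + b}{479 + b}$)
$\frac{\left(\left(13 + 13\right) + 27\right) \left(-739\right)}{q{\left(-409 \right)}} = \frac{\left(\left(13 + 13\right) + 27\right) \left(-739\right)}{\frac{1}{479 - 409} \left(384 - 409\right)} = \frac{\left(26 + 27\right) \left(-739\right)}{\frac{1}{70} \left(-25\right)} = \frac{53 \left(-739\right)}{\frac{1}{70} \left(-25\right)} = - \frac{39167}{- \frac{5}{14}} = \left(-39167\right) \left(- \frac{14}{5}\right) = \frac{548338}{5}$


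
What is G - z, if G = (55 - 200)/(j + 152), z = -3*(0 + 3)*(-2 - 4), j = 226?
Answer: -20557/378 ≈ -54.384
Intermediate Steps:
z = 54 (z = -9*(-6) = -3*(-18) = 54)
G = -145/378 (G = (55 - 200)/(226 + 152) = -145/378 ≈ -0.38360)
G - z = -145/378 - 1*54 = -145/378 - 54 = -20557/378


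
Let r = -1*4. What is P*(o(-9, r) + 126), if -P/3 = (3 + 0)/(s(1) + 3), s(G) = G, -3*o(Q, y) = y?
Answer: -573/2 ≈ -286.50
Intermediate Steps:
r = -4
o(Q, y) = -y/3
P = -9/4 (P = -3*(3 + 0)/(1 + 3) = -9/4 ≈ -2.2500)
P*(o(-9, r) + 126) = -9*(-⅓*(-4) + 126)/4 = -9*(4/3 + 126)/4 = -9/4*382/3 = -573/2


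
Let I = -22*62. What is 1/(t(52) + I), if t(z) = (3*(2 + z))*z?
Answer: 1/7060 ≈ 0.00014164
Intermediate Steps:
t(z) = z*(6 + 3*z) (t(z) = (6 + 3*z)*z = z*(6 + 3*z))
I = -1364
1/(t(52) + I) = 1/(3*52*(2 + 52) - 1364) = 1/(3*52*54 - 1364) = 1/(8424 - 1364) = 1/7060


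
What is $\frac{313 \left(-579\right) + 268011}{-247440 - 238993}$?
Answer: $- \frac{86784}{486433} \approx -0.17841$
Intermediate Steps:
$\frac{313 \left(-579\right) + 268011}{-247440 - 238993} = \frac{-181227 + 268011}{-486433} = 86784 \left(- \frac{1}{486433}\right) = - \frac{86784}{486433}$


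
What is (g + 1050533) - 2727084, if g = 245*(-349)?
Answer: -1762056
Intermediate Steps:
g = -85505
(g + 1050533) - 2727084 = (-85505 + 1050533) - 2727084 = 965028 - 2727084 = -1762056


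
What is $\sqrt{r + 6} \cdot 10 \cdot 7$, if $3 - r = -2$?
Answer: $70 \sqrt{11} \approx 232.16$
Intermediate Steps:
$r = 5$ ($r = 3 - -2 = 3 + 2 = 5$)
$\sqrt{r + 6} \cdot 10 \cdot 7 = \sqrt{5 + 6} \cdot 10 \cdot 7 = \sqrt{11} \cdot 10 \cdot 7 = 10 \sqrt{11} \cdot 7 = 70 \sqrt{11}$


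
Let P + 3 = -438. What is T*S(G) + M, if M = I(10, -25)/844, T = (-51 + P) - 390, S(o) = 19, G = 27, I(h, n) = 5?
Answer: -14143747/844 ≈ -16758.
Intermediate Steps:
P = -441 (P = -3 - 438 = -441)
T = -882 (T = (-51 - 441) - 390 = -492 - 390 = -882)
M = 5/844 ≈ 0.0059242
T*S(G) + M = -882*19 + 5/844 = -16758 + 5/844 = -14143747/844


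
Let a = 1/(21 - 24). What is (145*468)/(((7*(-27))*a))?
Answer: 7540/7 ≈ 1077.1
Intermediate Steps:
a = -⅓ (a = 1/(-3) = -⅓ ≈ -0.33333)
(145*468)/(((7*(-27))*a)) = (145*468)/(((7*(-27))*(-⅓))) = 67860/((-189*(-⅓))) = 67860/63 = 67860*(1/63) = 7540/7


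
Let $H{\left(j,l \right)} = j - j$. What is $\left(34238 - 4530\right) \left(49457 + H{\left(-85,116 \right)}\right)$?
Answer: $1469268556$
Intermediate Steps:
$H{\left(j,l \right)} = 0$
$\left(34238 - 4530\right) \left(49457 + H{\left(-85,116 \right)}\right) = \left(34238 - 4530\right) \left(49457 + 0\right) = 29708 \cdot 49457 = 1469268556$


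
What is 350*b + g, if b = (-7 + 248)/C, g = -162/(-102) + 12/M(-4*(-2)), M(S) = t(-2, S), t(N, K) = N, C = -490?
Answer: -21010/119 ≈ -176.55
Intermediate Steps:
M(S) = -2
g = -75/17 (g = -162/(-102) + 12/(-2) = -162*(-1/102) + 12*(-1/2) = 27/17 - 6 = -75/17 ≈ -4.4118)
b = -241/490 (b = (-7 + 248)/(-490) = 241*(-1/490) = -241/490 ≈ -0.49184)
350*b + g = 350*(-241/490) - 75/17 = -1205/7 - 75/17 = -21010/119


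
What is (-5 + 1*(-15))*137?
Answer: -2740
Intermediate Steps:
(-5 + 1*(-15))*137 = (-5 - 15)*137 = -20*137 = -2740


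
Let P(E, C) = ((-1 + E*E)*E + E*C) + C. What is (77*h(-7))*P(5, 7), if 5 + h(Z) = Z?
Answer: -149688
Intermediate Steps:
h(Z) = -5 + Z
P(E, C) = C + C*E + E*(-1 + E²) (P(E, C) = ((-1 + E²)*E + C*E) + C = (E*(-1 + E²) + C*E) + C = (C*E + E*(-1 + E²)) + C = C + C*E + E*(-1 + E²))
(77*h(-7))*P(5, 7) = (77*(-5 - 7))*(7 + 5³ - 1*5 + 7*5) = (77*(-12))*(7 + 125 - 5 + 35) = -924*162 = -149688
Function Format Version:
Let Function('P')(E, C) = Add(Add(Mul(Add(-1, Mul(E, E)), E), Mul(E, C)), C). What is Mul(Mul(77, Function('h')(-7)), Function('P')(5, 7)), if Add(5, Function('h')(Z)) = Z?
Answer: -149688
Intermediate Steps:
Function('h')(Z) = Add(-5, Z)
Function('P')(E, C) = Add(C, Mul(C, E), Mul(E, Add(-1, Pow(E, 2)))) (Function('P')(E, C) = Add(Add(Mul(Add(-1, Pow(E, 2)), E), Mul(C, E)), C) = Add(Add(Mul(E, Add(-1, Pow(E, 2))), Mul(C, E)), C) = Add(Add(Mul(C, E), Mul(E, Add(-1, Pow(E, 2)))), C) = Add(C, Mul(C, E), Mul(E, Add(-1, Pow(E, 2)))))
Mul(Mul(77, Function('h')(-7)), Function('P')(5, 7)) = Mul(Mul(77, Add(-5, -7)), Add(7, Pow(5, 3), Mul(-1, 5), Mul(7, 5))) = Mul(Mul(77, -12), Add(7, 125, -5, 35)) = Mul(-924, 162) = -149688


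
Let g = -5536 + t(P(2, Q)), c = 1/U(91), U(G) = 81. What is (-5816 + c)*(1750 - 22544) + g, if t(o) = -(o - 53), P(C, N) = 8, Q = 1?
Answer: 9795504659/81 ≈ 1.2093e+8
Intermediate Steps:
t(o) = 53 - o (t(o) = -(-53 + o) = 53 - o)
c = 1/81 ≈ 0.012346
g = -5491 (g = -5536 + (53 - 1*8) = -5536 + (53 - 8) = -5536 + 45 = -5491)
(-5816 + c)*(1750 - 22544) + g = (-5816 + 1/81)*(1750 - 22544) - 5491 = -471095/81*(-20794) - 5491 = 9795949430/81 - 5491 = 9795504659/81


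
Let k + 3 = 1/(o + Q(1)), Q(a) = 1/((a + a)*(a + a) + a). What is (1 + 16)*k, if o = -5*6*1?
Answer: -7684/149 ≈ -51.570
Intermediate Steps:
o = -30 (o = -30*1 = -30)
Q(a) = 1/(a + 4*a**2) (Q(a) = 1/((2*a)*(2*a) + a) = 1/(4*a**2 + a) = 1/(a + 4*a**2))
k = -452/149 (k = -3 + 1/(-30 + 1/(1*(1 + 4*1))) = -3 + 1/(-30 + 1/(1 + 4)) = -3 + 1/(-30 + 1/5) = -3 + 1/(-149/5) = -3 - 5/149 = -452/149 ≈ -3.0336)
(1 + 16)*k = (1 + 16)*(-452/149) = 17*(-452/149) = -7684/149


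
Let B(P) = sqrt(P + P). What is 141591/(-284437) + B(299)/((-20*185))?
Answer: -141591/284437 - sqrt(598)/3700 ≈ -0.50440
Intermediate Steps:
B(P) = sqrt(2)*sqrt(P) (B(P) = sqrt(2*P) = sqrt(2)*sqrt(P))
141591/(-284437) + B(299)/((-20*185)) = 141591/(-284437) + (sqrt(2)*sqrt(299))/((-20*185)) = 141591*(-1/284437) + sqrt(598)/(-3700) = -141591/284437 + sqrt(598)*(-1/3700) = -141591/284437 - sqrt(598)/3700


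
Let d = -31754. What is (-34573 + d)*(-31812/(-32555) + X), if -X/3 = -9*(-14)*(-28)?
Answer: -22855881727764/32555 ≈ -7.0207e+8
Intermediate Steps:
X = 10584 (X = -3*(-9*(-14))*(-28) = -378*(-28) = -3*(-3528) = 10584)
(-34573 + d)*(-31812/(-32555) + X) = (-34573 - 31754)*(-31812/(-32555) + 10584) = -66327*(-31812*(-1/32555) + 10584) = -66327*(31812/32555 + 10584) = -66327*344593932/32555 = -22855881727764/32555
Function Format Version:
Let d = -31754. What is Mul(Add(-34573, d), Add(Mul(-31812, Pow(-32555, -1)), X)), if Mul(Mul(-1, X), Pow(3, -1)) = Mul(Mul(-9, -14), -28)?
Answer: Rational(-22855881727764, 32555) ≈ -7.0207e+8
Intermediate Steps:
X = 10584 (X = Mul(-3, Mul(Mul(-9, -14), -28)) = Mul(-3, Mul(126, -28)) = Mul(-3, -3528) = 10584)
Mul(Add(-34573, d), Add(Mul(-31812, Pow(-32555, -1)), X)) = Mul(Add(-34573, -31754), Add(Mul(-31812, Pow(-32555, -1)), 10584)) = Mul(-66327, Add(Mul(-31812, Rational(-1, 32555)), 10584)) = Mul(-66327, Add(Rational(31812, 32555), 10584)) = Mul(-66327, Rational(344593932, 32555)) = Rational(-22855881727764, 32555)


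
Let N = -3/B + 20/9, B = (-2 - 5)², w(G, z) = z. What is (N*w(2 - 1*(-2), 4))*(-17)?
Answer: -64804/441 ≈ -146.95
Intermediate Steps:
B = 49 (B = (-7)² = 49)
N = 953/441 (N = -3/49 + 20/9 = 953/441 ≈ 2.1610)
(N*w(2 - 1*(-2), 4))*(-17) = ((953/441)*4)*(-17) = (3812/441)*(-17) = -64804/441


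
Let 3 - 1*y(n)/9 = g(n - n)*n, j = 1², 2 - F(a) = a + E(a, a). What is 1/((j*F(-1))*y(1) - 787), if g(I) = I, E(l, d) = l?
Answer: -1/679 ≈ -0.0014728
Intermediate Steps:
F(a) = 2 - 2*a (F(a) = 2 - (a + a) = 2 - 2*a)
j = 1
y(n) = 27 (y(n) = 27 - 9*(n - n)*n = 27 - 0*n = 27 - 9*0 = 27 + 0 = 27)
1/((j*F(-1))*y(1) - 787) = 1/((1*(2 - 2*(-1)))*27 - 787) = 1/((1*(2 + 2))*27 - 787) = 1/((1*4)*27 - 787) = 1/(4*27 - 787) = 1/(108 - 787) = 1/(-679) = -1/679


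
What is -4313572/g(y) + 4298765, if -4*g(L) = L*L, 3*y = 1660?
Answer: 740364507662/172225 ≈ 4.2988e+6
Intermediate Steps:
y = 1660/3 (y = (⅓)*1660 = 1660/3 ≈ 553.33)
g(L) = -L²/4 (g(L) = -L*L/4 = -L²/4)
-4313572/g(y) + 4298765 = -4313572/((-(1660/3)²/4)) + 4298765 = -4313572/((-¼*2755600/9)) + 4298765 = -4313572/(-688900/9) + 4298765 = -4313572*(-9/688900) + 4298765 = 9705537/172225 + 4298765 = 740364507662/172225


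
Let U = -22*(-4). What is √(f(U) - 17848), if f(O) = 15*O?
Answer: 4*I*√1033 ≈ 128.56*I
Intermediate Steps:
U = 88
√(f(U) - 17848) = √(15*88 - 17848) = √(1320 - 17848) = √(-16528) = 4*I*√1033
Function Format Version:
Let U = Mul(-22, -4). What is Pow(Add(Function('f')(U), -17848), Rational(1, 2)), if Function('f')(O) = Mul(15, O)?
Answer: Mul(4, I, Pow(1033, Rational(1, 2))) ≈ Mul(128.56, I)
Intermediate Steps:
U = 88
Pow(Add(Function('f')(U), -17848), Rational(1, 2)) = Pow(Add(Mul(15, 88), -17848), Rational(1, 2)) = Pow(Add(1320, -17848), Rational(1, 2)) = Pow(-16528, Rational(1, 2)) = Mul(4, I, Pow(1033, Rational(1, 2)))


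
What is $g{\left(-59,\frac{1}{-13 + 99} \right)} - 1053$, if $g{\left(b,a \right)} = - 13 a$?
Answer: $- \frac{90571}{86} \approx -1053.2$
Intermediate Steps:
$g{\left(-59,\frac{1}{-13 + 99} \right)} - 1053 = - \frac{13}{-13 + 99} - 1053 = - \frac{13}{86} - 1053 = - \frac{90571}{86}$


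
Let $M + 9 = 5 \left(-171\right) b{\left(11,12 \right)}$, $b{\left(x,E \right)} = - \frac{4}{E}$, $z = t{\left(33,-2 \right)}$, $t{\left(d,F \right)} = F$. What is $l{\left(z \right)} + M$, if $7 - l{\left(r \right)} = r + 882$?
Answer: $-597$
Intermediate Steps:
$z = -2$
$l{\left(r \right)} = -875 - r$ ($l{\left(r \right)} = 7 - \left(r + 882\right) = 7 - \left(882 + r\right) = -875 - r$)
$M = 276$ ($M = -9 + 5 \left(-171\right) \left(- \frac{4}{12}\right) = -9 - 855 \left(\left(-4\right) \frac{1}{12}\right) = -9 - -285 = -9 + 285 = 276$)
$l{\left(z \right)} + M = \left(-875 - -2\right) + 276 = \left(-875 + 2\right) + 276 = -873 + 276 = -597$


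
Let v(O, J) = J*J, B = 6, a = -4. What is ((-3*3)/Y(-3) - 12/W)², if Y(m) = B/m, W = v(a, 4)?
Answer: 225/16 ≈ 14.063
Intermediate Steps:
v(O, J) = J²
W = 16 (W = 4² = 16)
Y(m) = 6/m
((-3*3)/Y(-3) - 12/W)² = ((-3*3)/((6/(-3))) - 12/16)² = (-9/(6*(-⅓)) - 12*1/16)² = (-9/(-2) - ¾)² = (-9*(-½) - ¾)² = (9/2 - ¾)² = (15/4)² = 225/16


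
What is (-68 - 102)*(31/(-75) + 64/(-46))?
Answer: 105842/345 ≈ 306.79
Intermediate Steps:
(-68 - 102)*(31/(-75) + 64/(-46)) = -170*(31*(-1/75) + 64*(-1/46)) = -170*(-31/75 - 32/23) = -170*(-3113/1725) = 105842/345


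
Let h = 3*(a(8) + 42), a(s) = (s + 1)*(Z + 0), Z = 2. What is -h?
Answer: -180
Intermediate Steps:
a(s) = 2 + 2*s (a(s) = (s + 1)*(2 + 0) = (1 + s)*2 = 2 + 2*s)
h = 180 (h = 3*((2 + 2*8) + 42) = 3*((2 + 16) + 42) = 3*(18 + 42) = 3*60 = 180)
-h = -1*180 = -180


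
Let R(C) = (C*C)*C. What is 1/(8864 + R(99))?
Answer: 1/979163 ≈ 1.0213e-6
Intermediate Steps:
R(C) = C**3 (R(C) = C**2*C = C**3)
1/(8864 + R(99)) = 1/(8864 + 99**3) = 1/(8864 + 970299) = 1/979163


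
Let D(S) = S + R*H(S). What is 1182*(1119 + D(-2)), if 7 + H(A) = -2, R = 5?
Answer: 1267104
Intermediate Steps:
H(A) = -9 (H(A) = -7 - 2 = -9)
D(S) = -45 + S (D(S) = S + 5*(-9) = S - 45 = -45 + S)
1182*(1119 + D(-2)) = 1182*(1119 + (-45 - 2)) = 1182*(1119 - 47) = 1182*1072 = 1267104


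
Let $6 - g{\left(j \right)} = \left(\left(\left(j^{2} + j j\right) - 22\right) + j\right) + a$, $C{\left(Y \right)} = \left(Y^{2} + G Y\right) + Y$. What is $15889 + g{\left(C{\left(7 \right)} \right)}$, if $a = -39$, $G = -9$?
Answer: $15865$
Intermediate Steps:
$C{\left(Y \right)} = Y^{2} - 8 Y$ ($C{\left(Y \right)} = \left(Y^{2} - 9 Y\right) + Y = Y^{2} - 8 Y$)
$g{\left(j \right)} = 67 - j - 2 j^{2}$ ($g{\left(j \right)} = 6 - \left(\left(\left(\left(j^{2} + j j\right) - 22\right) + j\right) - 39\right) = 6 - \left(\left(\left(\left(j^{2} + j^{2}\right) - 22\right) + j\right) - 39\right) = 6 - \left(\left(\left(2 j^{2} - 22\right) + j\right) - 39\right) = 6 - \left(\left(\left(-22 + 2 j^{2}\right) + j\right) - 39\right) = 6 - \left(\left(-22 + j + 2 j^{2}\right) - 39\right) = 6 - \left(-61 + j + 2 j^{2}\right) = 67 - j - 2 j^{2}$)
$15889 + g{\left(C{\left(7 \right)} \right)} = 15889 - \left(-67 + 2 \cdot 49 \left(-8 + 7\right)^{2} + 7 \left(-8 + 7\right)\right) = 15889 - \left(-67 - 7 + 98\right) = 15889 - \left(-74 + 98\right) = 15889 + \left(67 + 7 - 98\right) = 15889 - 24 = 15865$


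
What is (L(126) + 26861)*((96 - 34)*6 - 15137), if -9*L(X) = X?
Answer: -396395955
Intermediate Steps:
L(X) = -X/9
(L(126) + 26861)*((96 - 34)*6 - 15137) = (-⅑*126 + 26861)*((96 - 34)*6 - 15137) = (-14 + 26861)*(62*6 - 15137) = 26847*(372 - 15137) = 26847*(-14765) = -396395955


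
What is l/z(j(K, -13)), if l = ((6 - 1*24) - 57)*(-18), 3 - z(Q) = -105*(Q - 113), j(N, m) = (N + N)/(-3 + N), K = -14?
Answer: -3825/33119 ≈ -0.11549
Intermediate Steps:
j(N, m) = 2*N/(-3 + N) (j(N, m) = (2*N)/(-3 + N) = 2*N/(-3 + N))
z(Q) = -11862 + 105*Q (z(Q) = 3 - (-105)*(Q - 113) = 3 - (-105)*(-113 + Q) = 3 - (11865 - 105*Q) = 3 + (-11865 + 105*Q) = -11862 + 105*Q)
l = 1350 (l = ((6 - 24) - 57)*(-18) = (-18 - 57)*(-18) = -75*(-18) = 1350)
l/z(j(K, -13)) = 1350/(-11862 + 105*(2*(-14)/(-3 - 14))) = 1350/(-11862 + 105*(2*(-14)/(-17))) = 1350/(-11862 + 105*(2*(-14)*(-1/17))) = 1350/(-11862 + 105*(28/17)) = 1350/(-11862 + 2940/17) = 1350/(-198714/17) = 1350*(-17/198714) = -3825/33119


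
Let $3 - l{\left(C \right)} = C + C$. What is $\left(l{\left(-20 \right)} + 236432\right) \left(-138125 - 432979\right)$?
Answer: $-135051818400$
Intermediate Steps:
$l{\left(C \right)} = 3 - 2 C$ ($l{\left(C \right)} = 3 - \left(C + C\right) = 3 - 2 C$)
$\left(l{\left(-20 \right)} + 236432\right) \left(-138125 - 432979\right) = \left(\left(3 - -40\right) + 236432\right) \left(-138125 - 432979\right) = \left(\left(3 + 40\right) + 236432\right) \left(-571104\right) = \left(43 + 236432\right) \left(-571104\right) = 236475 \left(-571104\right) = -135051818400$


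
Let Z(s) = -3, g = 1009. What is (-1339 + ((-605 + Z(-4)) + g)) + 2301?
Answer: 1363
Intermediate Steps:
(-1339 + ((-605 + Z(-4)) + g)) + 2301 = (-1339 + ((-605 - 3) + 1009)) + 2301 = (-1339 + (-608 + 1009)) + 2301 = (-1339 + 401) + 2301 = -938 + 2301 = 1363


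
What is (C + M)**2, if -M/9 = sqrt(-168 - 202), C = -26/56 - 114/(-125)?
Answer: (1567 - 31500*I*sqrt(370))**2/12250000 ≈ -29970.0 - 155.02*I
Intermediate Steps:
C = 1567/3500 (C = -26*1/56 - 114*(-1/125) = -13/28 + 114/125 = 1567/3500 ≈ 0.44771)
M = -9*I*sqrt(370) (M = -9*sqrt(-168 - 202) = -9*I*sqrt(370) ≈ -173.12*I)
(C + M)**2 = (1567/3500 - 9*I*sqrt(370))**2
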